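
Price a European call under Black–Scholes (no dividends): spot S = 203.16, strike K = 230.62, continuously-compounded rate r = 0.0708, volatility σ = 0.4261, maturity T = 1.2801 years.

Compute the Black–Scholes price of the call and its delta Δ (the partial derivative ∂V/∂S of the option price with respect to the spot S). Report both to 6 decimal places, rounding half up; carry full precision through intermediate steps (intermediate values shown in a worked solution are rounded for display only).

price = 35.780196
Δ = 0.565949

σ√T = 0.4261·√1.2801 = 0.482096
d₁ = (ln(S/K) + (r+σ²/2)T) / (σ√T) = (ln(203.16/230.62) + (0.0708+0.4261²/2)·1.2801) / 0.482096 = (-0.126777 + 0.206839) / 0.482096 = 0.166070
d₂ = d₁ − σ√T = 0.166070 − 0.482096 = -0.316026
e^{−rT} = e^{−0.0708·1.2801} = 0.913355
N(d₁) = 0.565949,  N(d₂) = 0.375992
Call price V = S·N(d₁) − K·e^{−rT}·N(d₂) = 114.978241 − 79.198045 = 35.780196
Δ = N(d₁) = 0.565949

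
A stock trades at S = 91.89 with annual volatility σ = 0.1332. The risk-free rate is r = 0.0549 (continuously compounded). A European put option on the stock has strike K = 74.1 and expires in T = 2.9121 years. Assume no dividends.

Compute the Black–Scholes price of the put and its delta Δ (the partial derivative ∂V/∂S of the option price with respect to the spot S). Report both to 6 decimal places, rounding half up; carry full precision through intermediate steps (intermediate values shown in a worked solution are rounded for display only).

price = 0.355629
Δ = -0.038896

σ√T = 0.1332·√2.9121 = 0.227304
d₁ = (ln(S/K) + (r+σ²/2)T) / (σ√T) = (ln(91.89/74.1) + (0.0549+0.1332²/2)·2.9121) / 0.227304 = (0.215177 + 0.185708) / 0.227304 = 1.763648
d₂ = d₁ − σ√T = 1.763648 − 0.227304 = 1.536344
e^{−rT} = e^{−0.0549·2.9121} = 0.852251
N(−d₁) = 0.038896,  N(−d₂) = 0.062227
Put price V = K·e^{−rT}·N(−d₂) − S·N(−d₁) = 3.929747 − 3.574118 = 0.355629
Δ = −N(−d₁) = -0.038896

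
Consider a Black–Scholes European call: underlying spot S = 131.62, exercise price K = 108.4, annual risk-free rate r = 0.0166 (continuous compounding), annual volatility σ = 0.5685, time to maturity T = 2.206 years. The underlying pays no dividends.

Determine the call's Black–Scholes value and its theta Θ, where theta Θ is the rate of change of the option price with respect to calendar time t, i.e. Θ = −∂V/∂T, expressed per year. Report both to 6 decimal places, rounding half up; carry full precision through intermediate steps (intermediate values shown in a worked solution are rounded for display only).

σ√T = 0.5685·√2.206 = 0.844371
d₁ = (ln(S/K) + (r+σ²/2)T) / (σ√T) = (ln(131.62/108.4) + (0.0166+0.5685²/2)·2.206) / 0.844371 = (0.194091 + 0.393101) / 0.844371 = 0.695419
d₂ = d₁ − σ√T = 0.695419 − 0.844371 = -0.148952
e^{−rT} = e^{−0.0166·2.206} = 0.964043
N(d₁) = 0.756604,  N(d₂) = 0.440796
Call price V = S·N(d₁) − K·e^{−rT}·N(d₂) = 99.584170 − 46.064151 = 53.520019
φ(d₁) = (1/√(2π))·e^{−d₁²/2} = 0.313254
Θ = −S·φ(d₁)·σ/(2√T) − r·K·e^{−rT}·N(d₂) = −7.890701 − 0.764665 = -8.655366

price = 53.520019
Θ = -8.655366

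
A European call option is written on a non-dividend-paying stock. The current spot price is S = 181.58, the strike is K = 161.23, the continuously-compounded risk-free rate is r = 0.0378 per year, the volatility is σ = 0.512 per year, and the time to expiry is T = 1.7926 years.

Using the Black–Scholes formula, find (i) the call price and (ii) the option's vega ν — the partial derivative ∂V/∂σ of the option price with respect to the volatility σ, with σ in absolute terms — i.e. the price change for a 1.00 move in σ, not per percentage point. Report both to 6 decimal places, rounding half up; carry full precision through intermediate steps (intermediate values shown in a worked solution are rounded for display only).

price = 61.585614
ν = 80.276813

σ√T = 0.512·√1.7926 = 0.685507
d₁ = (ln(S/K) + (r+σ²/2)T) / (σ√T) = (ln(181.58/161.23) + (0.0378+0.512²/2)·1.7926) / 0.685507 = (0.118864 + 0.302720) / 0.685507 = 0.614997
d₂ = d₁ − σ√T = 0.614997 − 0.685507 = -0.070510
e^{−rT} = e^{−0.0378·1.7926} = 0.934484
N(d₁) = 0.730722,  N(d₂) = 0.471894
Call price V = S·N(d₁) − K·e^{−rT}·N(d₂) = 132.684423 − 71.098809 = 61.585614
φ(d₁) = (1/√(2π))·e^{−d₁²/2} = 0.330203
ν = S·φ(d₁)·√T = 80.276813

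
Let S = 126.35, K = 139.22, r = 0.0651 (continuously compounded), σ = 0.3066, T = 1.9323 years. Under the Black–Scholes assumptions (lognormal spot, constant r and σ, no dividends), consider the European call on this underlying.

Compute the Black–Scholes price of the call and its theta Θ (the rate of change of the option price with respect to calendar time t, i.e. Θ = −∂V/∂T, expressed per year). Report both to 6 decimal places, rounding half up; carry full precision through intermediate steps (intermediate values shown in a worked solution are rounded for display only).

σ√T = 0.3066·√1.9323 = 0.426196
d₁ = (ln(S/K) + (r+σ²/2)T) / (σ√T) = (ln(126.35/139.22) + (0.0651+0.3066²/2)·1.9323) / 0.426196 = (-0.097000 + 0.216614) / 0.426196 = 0.280656
d₂ = d₁ − σ√T = 0.280656 − 0.426196 = -0.145540
e^{−rT} = e^{−0.0651·1.9323} = 0.881798
N(d₁) = 0.610513,  N(d₂) = 0.442142
Call price V = S·N(d₁) − K·e^{−rT}·N(d₂) = 77.138325 − 54.279113 = 22.859212
φ(d₁) = (1/√(2π))·e^{−d₁²/2} = 0.383536
Θ = −S·φ(d₁)·σ/(2√T) − r·K·e^{−rT}·N(d₂) = −5.344240 − 3.533570 = -8.877810

price = 22.859212
Θ = -8.877810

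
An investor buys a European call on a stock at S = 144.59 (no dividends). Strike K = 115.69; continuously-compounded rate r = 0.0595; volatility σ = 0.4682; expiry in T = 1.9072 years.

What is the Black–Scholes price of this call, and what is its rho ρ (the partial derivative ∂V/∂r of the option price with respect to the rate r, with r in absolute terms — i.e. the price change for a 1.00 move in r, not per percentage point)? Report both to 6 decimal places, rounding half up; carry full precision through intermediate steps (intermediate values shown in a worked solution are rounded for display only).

σ√T = 0.4682·√1.9072 = 0.646591
d₁ = (ln(S/K) + (r+σ²/2)T) / (σ√T) = (ln(144.59/115.69) + (0.0595+0.4682²/2)·1.9072) / 0.646591 = (0.222988 + 0.322518) / 0.646591 = 0.843665
d₂ = d₁ − σ√T = 0.843665 − 0.646591 = 0.197074
e^{−rT} = e^{−0.0595·1.9072} = 0.892723
N(d₁) = 0.800572,  N(d₂) = 0.578115
Call price V = S·N(d₁) − K·e^{−rT}·N(d₂) = 115.754669 − 59.707279 = 56.047390
ρ = K·T·e^{−rT}·N(d₂) = 113.873723

price = 56.047390
ρ = 113.873723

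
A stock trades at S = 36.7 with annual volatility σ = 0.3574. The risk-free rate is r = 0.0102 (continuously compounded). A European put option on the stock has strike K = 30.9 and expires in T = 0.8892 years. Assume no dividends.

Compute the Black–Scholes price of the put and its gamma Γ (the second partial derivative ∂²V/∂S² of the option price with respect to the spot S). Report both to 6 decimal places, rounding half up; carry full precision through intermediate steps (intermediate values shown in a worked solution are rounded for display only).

price = 2.091798
Γ = 0.025142

σ√T = 0.3574·√0.8892 = 0.337019
d₁ = (ln(S/K) + (r+σ²/2)T) / (σ√T) = (ln(36.7/30.9) + (0.0102+0.3574²/2)·0.8892) / 0.337019 = (0.172021 + 0.065861) / 0.337019 = 0.705840
d₂ = d₁ − σ√T = 0.705840 − 0.337019 = 0.368821
e^{−rT} = e^{−0.0102·0.8892} = 0.990971
N(−d₁) = 0.240144,  N(−d₂) = 0.356131
Put price V = K·e^{−rT}·N(−d₂) − S·N(−d₁) = 10.905082 − 8.813283 = 2.091798
φ(d₁) = (1/√(2π))·e^{−d₁²/2} = 0.310975
Γ = φ(d₁) / (S·σ·√T) = 0.025142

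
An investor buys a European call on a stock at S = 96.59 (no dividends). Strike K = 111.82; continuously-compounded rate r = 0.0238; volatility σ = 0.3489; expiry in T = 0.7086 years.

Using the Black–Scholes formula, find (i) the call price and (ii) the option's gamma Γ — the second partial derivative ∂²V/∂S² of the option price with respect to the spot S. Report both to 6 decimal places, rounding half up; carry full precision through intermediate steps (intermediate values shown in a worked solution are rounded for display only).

price = 6.520668
Γ = 0.013467

σ√T = 0.3489·√0.7086 = 0.293698
d₁ = (ln(S/K) + (r+σ²/2)T) / (σ√T) = (ln(96.59/111.82) + (0.0238+0.3489²/2)·0.7086) / 0.293698 = (-0.146415 + 0.059994) / 0.293698 = -0.294251
d₂ = d₁ − σ√T = -0.294251 − 0.293698 = -0.587950
e^{−rT} = e^{−0.0238·0.7086} = 0.983277
N(d₁) = 0.384283,  N(d₂) = 0.278283
Call price V = S·N(d₁) − K·e^{−rT}·N(d₂) = 37.117884 − 30.597216 = 6.520668
φ(d₁) = (1/√(2π))·e^{−d₁²/2} = 0.382040
Γ = φ(d₁) / (S·σ·√T) = 0.013467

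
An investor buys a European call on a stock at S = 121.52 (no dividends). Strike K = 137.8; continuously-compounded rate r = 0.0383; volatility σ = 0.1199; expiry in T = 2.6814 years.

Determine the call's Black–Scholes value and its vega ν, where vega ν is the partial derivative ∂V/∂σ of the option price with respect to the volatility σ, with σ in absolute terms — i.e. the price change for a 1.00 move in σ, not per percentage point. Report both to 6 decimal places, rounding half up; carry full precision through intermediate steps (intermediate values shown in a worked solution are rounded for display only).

price = 8.264163
ν = 79.370531

σ√T = 0.1199·√2.6814 = 0.196336
d₁ = (ln(S/K) + (r+σ²/2)T) / (σ√T) = (ln(121.52/137.8) + (0.0383+0.1199²/2)·2.6814) / 0.196336 = (-0.125725 + 0.121972) / 0.196336 = -0.019115
d₂ = d₁ − σ√T = -0.019115 − 0.196336 = -0.215451
e^{−rT} = e^{−0.0383·2.6814} = 0.902400
N(d₁) = 0.492375,  N(d₂) = 0.414708
Call price V = S·N(d₁) − K·e^{−rT}·N(d₂) = 59.833371 − 51.569208 = 8.264163
φ(d₁) = (1/√(2π))·e^{−d₁²/2} = 0.398869
ν = S·φ(d₁)·√T = 79.370531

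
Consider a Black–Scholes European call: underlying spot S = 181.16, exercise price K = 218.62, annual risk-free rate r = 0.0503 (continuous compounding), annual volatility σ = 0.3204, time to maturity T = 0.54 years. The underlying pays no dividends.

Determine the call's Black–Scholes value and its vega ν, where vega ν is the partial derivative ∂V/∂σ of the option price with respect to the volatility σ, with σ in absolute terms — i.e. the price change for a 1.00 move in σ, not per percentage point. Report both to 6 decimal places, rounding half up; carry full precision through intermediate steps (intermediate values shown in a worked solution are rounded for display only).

price = 6.771133
ν = 45.268852

σ√T = 0.3204·√0.54 = 0.235445
d₁ = (ln(S/K) + (r+σ²/2)T) / (σ√T) = (ln(181.16/218.62) + (0.0503+0.3204²/2)·0.54) / 0.235445 = (-0.187954 + 0.054879) / 0.235445 = -0.565208
d₂ = d₁ − σ√T = -0.565208 − 0.235445 = -0.800653
e^{−rT} = e^{−0.0503·0.54} = 0.973204
N(d₁) = 0.285966,  N(d₂) = 0.211666
Call price V = S·N(d₁) − K·e^{−rT}·N(d₂) = 51.805651 − 45.034518 = 6.771133
φ(d₁) = (1/√(2π))·e^{−d₁²/2} = 0.340048
ν = S·φ(d₁)·√T = 45.268852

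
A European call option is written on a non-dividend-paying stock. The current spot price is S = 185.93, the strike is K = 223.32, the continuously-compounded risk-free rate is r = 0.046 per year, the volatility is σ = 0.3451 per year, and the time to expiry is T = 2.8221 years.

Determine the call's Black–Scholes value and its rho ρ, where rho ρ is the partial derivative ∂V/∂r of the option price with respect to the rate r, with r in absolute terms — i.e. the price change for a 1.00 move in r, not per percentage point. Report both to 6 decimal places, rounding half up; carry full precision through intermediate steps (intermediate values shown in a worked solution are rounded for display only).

price = 38.649539
ρ = 194.405437

σ√T = 0.3451·√2.8221 = 0.579737
d₁ = (ln(S/K) + (r+σ²/2)T) / (σ√T) = (ln(185.93/223.32) + (0.046+0.3451²/2)·2.8221) / 0.579737 = (-0.183235 + 0.297864) / 0.579737 = 0.197725
d₂ = d₁ − σ√T = 0.197725 − 0.579737 = -0.382012
e^{−rT} = e^{−0.046·2.8221} = 0.878256
N(d₁) = 0.578370,  N(d₂) = 0.351226
Call price V = S·N(d₁) − K·e^{−rT}·N(d₂) = 107.536339 − 68.886800 = 38.649539
ρ = K·T·e^{−rT}·N(d₂) = 194.405437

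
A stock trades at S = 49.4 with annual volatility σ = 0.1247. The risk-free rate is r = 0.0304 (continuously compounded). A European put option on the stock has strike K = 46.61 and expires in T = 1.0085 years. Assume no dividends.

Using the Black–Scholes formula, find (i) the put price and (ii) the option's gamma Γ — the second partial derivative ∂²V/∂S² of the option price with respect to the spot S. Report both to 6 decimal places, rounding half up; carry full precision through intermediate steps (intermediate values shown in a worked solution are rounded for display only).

price = 0.831701
Γ = 0.047882

σ√T = 0.1247·√1.0085 = 0.125229
d₁ = (ln(S/K) + (r+σ²/2)T) / (σ√T) = (ln(49.4/46.61) + (0.0304+0.1247²/2)·1.0085) / 0.125229 = (0.058135 + 0.038500) / 0.125229 = 0.771666
d₂ = d₁ − σ√T = 0.771666 − 0.125229 = 0.646437
e^{−rT} = e^{−0.0304·1.0085} = 0.969807
N(−d₁) = 0.220156,  N(−d₂) = 0.258998
Put price V = K·e^{−rT}·N(−d₂) − S·N(−d₁) = 11.707414 − 10.875713 = 0.831701
φ(d₁) = (1/√(2π))·e^{−d₁²/2} = 0.296214
Γ = φ(d₁) / (S·σ·√T) = 0.047882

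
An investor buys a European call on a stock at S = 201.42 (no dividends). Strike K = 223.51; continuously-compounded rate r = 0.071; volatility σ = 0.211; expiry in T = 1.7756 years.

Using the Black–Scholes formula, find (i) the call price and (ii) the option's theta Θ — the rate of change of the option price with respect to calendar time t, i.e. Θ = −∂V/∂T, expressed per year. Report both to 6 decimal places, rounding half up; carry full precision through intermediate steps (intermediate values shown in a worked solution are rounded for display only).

σ√T = 0.211·√1.7756 = 0.281161
d₁ = (ln(S/K) + (r+σ²/2)T) / (σ√T) = (ln(201.42/223.51) + (0.071+0.211²/2)·1.7756) / 0.281161 = (-0.104064 + 0.165593) / 0.281161 = 0.218841
d₂ = d₁ − σ√T = 0.218841 − 0.281161 = -0.062320
e^{−rT} = e^{−0.071·1.7756} = 0.881555
N(d₁) = 0.586613,  N(d₂) = 0.475154
Call price V = S·N(d₁) − K·e^{−rT}·N(d₂) = 118.155578 − 93.622622 = 24.532956
φ(d₁) = (1/√(2π))·e^{−d₁²/2} = 0.389503
Θ = −S·φ(d₁)·σ/(2√T) − r·K·e^{−rT}·N(d₂) = −6.211451 − 6.647206 = -12.858658

price = 24.532956
Θ = -12.858658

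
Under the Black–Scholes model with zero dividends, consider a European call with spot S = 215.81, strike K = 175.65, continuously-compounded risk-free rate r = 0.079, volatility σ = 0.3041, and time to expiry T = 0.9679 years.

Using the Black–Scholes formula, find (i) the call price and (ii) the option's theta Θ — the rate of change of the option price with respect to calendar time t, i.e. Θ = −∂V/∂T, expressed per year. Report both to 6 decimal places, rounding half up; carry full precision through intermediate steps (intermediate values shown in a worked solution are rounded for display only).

price = 58.246867
Θ = -17.428848

σ√T = 0.3041·√0.9679 = 0.299179
d₁ = (ln(S/K) + (r+σ²/2)T) / (σ√T) = (ln(215.81/175.65) + (0.079+0.3041²/2)·0.9679) / 0.299179 = (0.205905 + 0.121218) / 0.299179 = 1.093402
d₂ = d₁ − σ√T = 1.093402 − 0.299179 = 0.794222
e^{−rT} = e^{−0.079·0.9679} = 0.926386
N(d₁) = 0.862891,  N(d₂) = 0.786467
Call price V = S·N(d₁) − K·e^{−rT}·N(d₂) = 186.220567 − 127.973700 = 58.246867
φ(d₁) = (1/√(2π))·e^{−d₁²/2} = 0.219434
Θ = −S·φ(d₁)·σ/(2√T) − r·K·e^{−rT}·N(d₂) = −7.318926 − 10.109922 = -17.428848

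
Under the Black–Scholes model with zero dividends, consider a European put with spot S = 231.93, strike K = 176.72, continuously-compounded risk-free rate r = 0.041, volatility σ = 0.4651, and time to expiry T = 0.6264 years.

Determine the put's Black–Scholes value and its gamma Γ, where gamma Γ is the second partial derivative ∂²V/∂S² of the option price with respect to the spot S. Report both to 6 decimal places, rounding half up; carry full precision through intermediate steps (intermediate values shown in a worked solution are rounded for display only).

price = 8.627965
Γ = 0.002856

σ√T = 0.4651·√0.6264 = 0.368105
d₁ = (ln(S/K) + (r+σ²/2)T) / (σ√T) = (ln(231.93/176.72) + (0.041+0.4651²/2)·0.6264) / 0.368105 = (0.271869 + 0.093433) / 0.368105 = 0.992385
d₂ = d₁ − σ√T = 0.992385 − 0.368105 = 0.624279
e^{−rT} = e^{−0.041·0.6264} = 0.974645
N(−d₁) = 0.160505,  N(−d₂) = 0.266222
Put price V = K·e^{−rT}·N(−d₂) − S·N(−d₁) = 45.853870 − 37.225905 = 8.627965
φ(d₁) = (1/√(2π))·e^{−d₁²/2} = 0.243813
Γ = φ(d₁) / (S·σ·√T) = 0.002856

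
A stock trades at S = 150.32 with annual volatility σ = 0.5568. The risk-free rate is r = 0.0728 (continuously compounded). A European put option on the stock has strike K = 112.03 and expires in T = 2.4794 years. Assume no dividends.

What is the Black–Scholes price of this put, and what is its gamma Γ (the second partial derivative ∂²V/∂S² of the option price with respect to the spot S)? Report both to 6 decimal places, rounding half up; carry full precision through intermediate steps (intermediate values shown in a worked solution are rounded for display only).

σ√T = 0.5568·√2.4794 = 0.876743
d₁ = (ln(S/K) + (r+σ²/2)T) / (σ√T) = (ln(150.32/112.03) + (0.0728+0.5568²/2)·2.4794) / 0.876743 = (0.294000 + 0.564840) / 0.876743 = 0.979579
d₂ = d₁ − σ√T = 0.979579 − 0.876743 = 0.102836
e^{−rT} = e^{−0.0728·2.4794} = 0.834852
N(−d₁) = 0.163647,  N(−d₂) = 0.459047
Put price V = K·e^{−rT}·N(−d₂) − S·N(−d₁) = 42.933958 − 24.599413 = 18.334545
φ(d₁) = (1/√(2π))·e^{−d₁²/2} = 0.246911
Γ = φ(d₁) / (S·σ·√T) = 0.001873

price = 18.334545
Γ = 0.001873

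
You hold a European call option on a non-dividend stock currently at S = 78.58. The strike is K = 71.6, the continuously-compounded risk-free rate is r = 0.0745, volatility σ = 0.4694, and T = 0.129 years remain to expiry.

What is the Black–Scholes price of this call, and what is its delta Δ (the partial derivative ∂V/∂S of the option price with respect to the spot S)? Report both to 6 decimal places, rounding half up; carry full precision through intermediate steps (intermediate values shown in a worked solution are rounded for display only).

σ√T = 0.4694·√0.129 = 0.168592
d₁ = (ln(S/K) + (r+σ²/2)T) / (σ√T) = (ln(78.58/71.6) + (0.0745+0.4694²/2)·0.129) / 0.168592 = (0.093022 + 0.023822) / 0.168592 = 0.693058
d₂ = d₁ − σ√T = 0.693058 − 0.168592 = 0.524466
e^{−rT} = e^{−0.0745·0.129} = 0.990436
N(d₁) = 0.755863,  N(d₂) = 0.700023
Call price V = S·N(d₁) − K·e^{−rT}·N(d₂) = 59.395753 − 49.642240 = 9.753514
Δ = N(d₁) = 0.755863

price = 9.753514
Δ = 0.755863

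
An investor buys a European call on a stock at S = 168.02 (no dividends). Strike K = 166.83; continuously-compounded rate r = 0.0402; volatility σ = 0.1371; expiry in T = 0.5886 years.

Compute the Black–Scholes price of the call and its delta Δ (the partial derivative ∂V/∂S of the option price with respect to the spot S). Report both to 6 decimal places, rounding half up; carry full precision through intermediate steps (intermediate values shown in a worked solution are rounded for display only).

σ√T = 0.1371·√0.5886 = 0.105183
d₁ = (ln(S/K) + (r+σ²/2)T) / (σ√T) = (ln(168.02/166.83) + (0.0402+0.1371²/2)·0.5886) / 0.105183 = (0.007108 + 0.029194) / 0.105183 = 0.345123
d₂ = d₁ − σ√T = 0.345123 − 0.105183 = 0.239939
e^{−rT} = e^{−0.0402·0.5886} = 0.976616
N(d₁) = 0.634999,  N(d₂) = 0.594811
Call price V = S·N(d₁) − K·e^{−rT}·N(d₂) = 106.692511 − 96.911913 = 9.780598
Δ = N(d₁) = 0.634999

price = 9.780598
Δ = 0.634999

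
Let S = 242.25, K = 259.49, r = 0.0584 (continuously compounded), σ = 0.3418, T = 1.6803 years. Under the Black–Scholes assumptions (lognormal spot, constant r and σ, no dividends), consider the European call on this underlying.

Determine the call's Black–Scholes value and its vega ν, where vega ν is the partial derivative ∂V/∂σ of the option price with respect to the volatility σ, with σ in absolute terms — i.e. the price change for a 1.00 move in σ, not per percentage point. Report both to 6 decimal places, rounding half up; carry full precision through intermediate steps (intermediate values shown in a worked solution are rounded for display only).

price = 45.454311
ν = 120.191964

σ√T = 0.3418·√1.6803 = 0.443063
d₁ = (ln(S/K) + (r+σ²/2)T) / (σ√T) = (ln(242.25/259.49) + (0.0584+0.3418²/2)·1.6803) / 0.443063 = (-0.068748 + 0.196282) / 0.443063 = 0.287846
d₂ = d₁ − σ√T = 0.287846 − 0.443063 = -0.155217
e^{−rT} = e^{−0.0584·1.6803} = 0.906531
N(d₁) = 0.613268,  N(d₂) = 0.438325
Call price V = S·N(d₁) − K·e^{−rT}·N(d₂) = 148.564119 − 103.109807 = 45.454311
φ(d₁) = (1/√(2π))·e^{−d₁²/2} = 0.382753
ν = S·φ(d₁)·√T = 120.191964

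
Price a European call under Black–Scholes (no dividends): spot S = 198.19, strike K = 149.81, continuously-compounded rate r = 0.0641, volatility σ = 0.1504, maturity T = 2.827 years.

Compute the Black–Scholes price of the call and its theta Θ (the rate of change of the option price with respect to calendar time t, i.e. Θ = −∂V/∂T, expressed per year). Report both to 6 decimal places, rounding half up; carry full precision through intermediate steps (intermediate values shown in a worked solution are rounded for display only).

price = 73.741998
Θ = -8.180377

σ√T = 0.1504·√2.827 = 0.252878
d₁ = (ln(S/K) + (r+σ²/2)T) / (σ√T) = (ln(198.19/149.81) + (0.0641+0.1504²/2)·2.827) / 0.252878 = (0.279858 + 0.213184) / 0.252878 = 1.949727
d₂ = d₁ − σ√T = 1.949727 − 0.252878 = 1.696849
e^{−rT} = e^{−0.0641·2.827} = 0.834260
N(d₁) = 0.974396,  N(d₂) = 0.955137
Call price V = S·N(d₁) − K·e^{−rT}·N(d₂) = 193.115474 − 119.373476 = 73.741998
φ(d₁) = (1/√(2π))·e^{−d₁²/2} = 0.059626
Θ = −S·φ(d₁)·σ/(2√T) − r·K·e^{−rT}·N(d₂) = −0.528537 − 7.651840 = -8.180377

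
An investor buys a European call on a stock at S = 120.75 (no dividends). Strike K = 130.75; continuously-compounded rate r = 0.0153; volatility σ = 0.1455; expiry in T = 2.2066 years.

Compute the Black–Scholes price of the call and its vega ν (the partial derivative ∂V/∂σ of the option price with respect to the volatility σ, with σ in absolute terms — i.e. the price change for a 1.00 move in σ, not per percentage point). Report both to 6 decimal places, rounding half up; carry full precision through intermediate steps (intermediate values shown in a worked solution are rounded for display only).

σ√T = 0.1455·√2.2066 = 0.216135
d₁ = (ln(S/K) + (r+σ²/2)T) / (σ√T) = (ln(120.75/130.75) + (0.0153+0.1455²/2)·2.2066) / 0.216135 = (-0.079565 + 0.057118) / 0.216135 = -0.103855
d₂ = d₁ − σ√T = -0.103855 − 0.216135 = -0.319990
e^{−rT} = e^{−0.0153·2.2066} = 0.966803
N(d₁) = 0.458642,  N(d₂) = 0.374488
Call price V = S·N(d₁) − K·e^{−rT}·N(d₂) = 55.381045 − 47.338816 = 8.042229
φ(d₁) = (1/√(2π))·e^{−d₁²/2} = 0.396797
ν = S·φ(d₁)·√T = 71.173265

price = 8.042229
ν = 71.173265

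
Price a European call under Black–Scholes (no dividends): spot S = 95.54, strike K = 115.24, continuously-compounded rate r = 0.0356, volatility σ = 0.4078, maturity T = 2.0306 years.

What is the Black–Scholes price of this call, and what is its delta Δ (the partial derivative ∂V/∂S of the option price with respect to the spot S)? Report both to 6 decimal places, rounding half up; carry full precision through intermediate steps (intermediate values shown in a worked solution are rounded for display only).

price = 17.783301
Δ = 0.536788

σ√T = 0.4078·√2.0306 = 0.581111
d₁ = (ln(S/K) + (r+σ²/2)T) / (σ√T) = (ln(95.54/115.24) + (0.0356+0.4078²/2)·2.0306) / 0.581111 = (-0.187472 + 0.241135) / 0.581111 = 0.092345
d₂ = d₁ − σ√T = 0.092345 − 0.581111 = -0.488766
e^{−rT} = e^{−0.0356·2.0306} = 0.930262
N(d₁) = 0.536788,  N(d₂) = 0.312504
Call price V = S·N(d₁) − K·e^{−rT}·N(d₂) = 51.284726 − 33.501425 = 17.783301
Δ = N(d₁) = 0.536788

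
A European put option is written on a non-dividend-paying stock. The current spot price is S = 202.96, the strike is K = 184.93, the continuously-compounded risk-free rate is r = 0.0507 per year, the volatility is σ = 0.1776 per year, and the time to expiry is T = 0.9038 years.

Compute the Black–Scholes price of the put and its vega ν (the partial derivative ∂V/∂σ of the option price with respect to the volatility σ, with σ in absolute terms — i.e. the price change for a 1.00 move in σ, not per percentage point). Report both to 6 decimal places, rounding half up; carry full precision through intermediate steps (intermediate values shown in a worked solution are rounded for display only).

price = 3.685792
ν = 51.026259

σ√T = 0.1776·√0.9038 = 0.168841
d₁ = (ln(S/K) + (r+σ²/2)T) / (σ√T) = (ln(202.96/184.93) + (0.0507+0.1776²/2)·0.9038) / 0.168841 = (0.093032 + 0.060076) / 0.168841 = 0.906815
d₂ = d₁ − σ√T = 0.906815 − 0.168841 = 0.737973
e^{−rT} = e^{−0.0507·0.9038} = 0.955211
N(−d₁) = 0.182252,  N(−d₂) = 0.230265
Put price V = K·e^{−rT}·N(−d₂) − S·N(−d₁) = 40.675741 − 36.989949 = 3.685792
φ(d₁) = (1/√(2π))·e^{−d₁²/2} = 0.264452
ν = S·φ(d₁)·√T = 51.026259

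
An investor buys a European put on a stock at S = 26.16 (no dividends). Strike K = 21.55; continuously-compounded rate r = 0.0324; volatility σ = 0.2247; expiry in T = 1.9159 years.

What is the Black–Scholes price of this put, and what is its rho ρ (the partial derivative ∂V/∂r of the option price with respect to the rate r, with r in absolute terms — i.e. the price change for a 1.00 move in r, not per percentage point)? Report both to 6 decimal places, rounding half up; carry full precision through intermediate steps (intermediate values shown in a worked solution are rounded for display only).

price = 0.820486
ρ = -9.788743

σ√T = 0.2247·√1.9159 = 0.311021
d₁ = (ln(S/K) + (r+σ²/2)T) / (σ√T) = (ln(26.16/21.55) + (0.0324+0.2247²/2)·1.9159) / 0.311021 = (0.193856 + 0.110442) / 0.311021 = 0.978384
d₂ = d₁ − σ√T = 0.978384 − 0.311021 = 0.667363
e^{−rT} = e^{−0.0324·1.9159} = 0.939812
N(−d₁) = 0.163942,  N(−d₂) = 0.252270
Put price V = K·e^{−rT}·N(−d₂) − S·N(−d₁) = 5.109214 − 4.288728 = 0.820486
ρ = −K·T·e^{−rT}·N(−d₂) = -9.788743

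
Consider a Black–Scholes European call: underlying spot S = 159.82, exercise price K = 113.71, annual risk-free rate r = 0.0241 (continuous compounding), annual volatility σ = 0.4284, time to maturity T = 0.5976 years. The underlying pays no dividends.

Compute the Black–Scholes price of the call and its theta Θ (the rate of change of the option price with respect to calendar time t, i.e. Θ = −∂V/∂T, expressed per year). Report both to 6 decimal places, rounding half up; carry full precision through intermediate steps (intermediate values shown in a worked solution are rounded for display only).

price = 50.925290
Θ = -10.429123

σ√T = 0.4284·√0.5976 = 0.331173
d₁ = (ln(S/K) + (r+σ²/2)T) / (σ√T) = (ln(159.82/113.71) + (0.0241+0.4284²/2)·0.5976) / 0.331173 = (0.340397 + 0.069240) / 0.331173 = 1.236927
d₂ = d₁ − σ√T = 1.236927 − 0.331173 = 0.905754
e^{−rT} = e^{−0.0241·0.5976} = 0.985701
N(d₁) = 0.891943,  N(d₂) = 0.817467
Call price V = S·N(d₁) − K·e^{−rT}·N(d₂) = 142.550321 − 91.625031 = 50.925290
φ(d₁) = (1/√(2π))·e^{−d₁²/2} = 0.185642
Θ = −S·φ(d₁)·σ/(2√T) − r·K·e^{−rT}·N(d₂) = −8.220959 − 2.208163 = -10.429123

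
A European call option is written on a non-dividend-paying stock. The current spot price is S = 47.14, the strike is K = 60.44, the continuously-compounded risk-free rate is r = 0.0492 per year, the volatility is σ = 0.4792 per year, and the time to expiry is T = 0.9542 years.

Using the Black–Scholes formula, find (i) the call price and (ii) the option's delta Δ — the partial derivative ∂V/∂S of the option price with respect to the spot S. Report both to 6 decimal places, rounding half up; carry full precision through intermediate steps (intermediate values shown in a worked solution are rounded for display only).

price = 5.299328
Δ = 0.422073

σ√T = 0.4792·√0.9542 = 0.468098
d₁ = (ln(S/K) + (r+σ²/2)T) / (σ√T) = (ln(47.14/60.44) + (0.0492+0.4792²/2)·0.9542) / 0.468098 = (-0.248529 + 0.156504) / 0.468098 = -0.196593
d₂ = d₁ − σ√T = -0.196593 − 0.468098 = -0.664691
e^{−rT} = e^{−0.0492·0.9542} = 0.954138
N(d₁) = 0.422073,  N(d₂) = 0.253124
Call price V = S·N(d₁) − K·e^{−rT}·N(d₂) = 19.896517 − 14.597189 = 5.299328
Δ = N(d₁) = 0.422073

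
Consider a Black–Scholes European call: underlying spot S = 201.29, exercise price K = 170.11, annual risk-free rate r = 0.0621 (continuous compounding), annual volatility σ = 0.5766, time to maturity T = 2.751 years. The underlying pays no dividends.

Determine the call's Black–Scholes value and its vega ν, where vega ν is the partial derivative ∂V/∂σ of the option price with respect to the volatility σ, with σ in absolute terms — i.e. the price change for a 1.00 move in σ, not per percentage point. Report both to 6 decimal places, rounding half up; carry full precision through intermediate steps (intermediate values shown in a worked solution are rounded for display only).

σ√T = 0.5766·√2.751 = 0.956357
d₁ = (ln(S/K) + (r+σ²/2)T) / (σ√T) = (ln(201.29/170.11) + (0.0621+0.5766²/2)·2.751) / 0.956357 = (0.168301 + 0.628146) / 0.956357 = 0.832793
d₂ = d₁ − σ√T = 0.832793 − 0.956357 = -0.123563
e^{−rT} = e^{−0.0621·2.751} = 0.842959
N(d₁) = 0.797519,  N(d₂) = 0.450830
Call price V = S·N(d₁) − K·e^{−rT}·N(d₂) = 160.532674 − 64.647171 = 95.885503
φ(d₁) = (1/√(2π))·e^{−d₁²/2} = 0.282039
ν = S·φ(d₁)·√T = 94.162117

price = 95.885503
ν = 94.162117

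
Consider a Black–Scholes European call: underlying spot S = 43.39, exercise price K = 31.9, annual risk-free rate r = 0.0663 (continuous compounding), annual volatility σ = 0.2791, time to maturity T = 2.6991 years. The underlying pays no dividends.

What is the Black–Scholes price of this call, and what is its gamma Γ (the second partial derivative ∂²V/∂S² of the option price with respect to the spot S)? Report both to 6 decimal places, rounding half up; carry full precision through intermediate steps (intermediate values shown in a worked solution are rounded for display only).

price = 17.852644
Γ = 0.008721

σ√T = 0.2791·√2.6991 = 0.458532
d₁ = (ln(S/K) + (r+σ²/2)T) / (σ√T) = (ln(43.39/31.9) + (0.0663+0.2791²/2)·2.6991) / 0.458532 = (0.307623 + 0.284076) / 0.458532 = 1.290421
d₂ = d₁ − σ√T = 1.290421 − 0.458532 = 0.831890
e^{−rT} = e^{−0.0663·2.6991} = 0.836147
N(d₁) = 0.901548,  N(d₂) = 0.797264
Call price V = S·N(d₁) − K·e^{−rT}·N(d₂) = 39.118158 − 21.265514 = 17.852644
φ(d₁) = (1/√(2π))·e^{−d₁²/2} = 0.173508
Γ = φ(d₁) / (S·σ·√T) = 0.008721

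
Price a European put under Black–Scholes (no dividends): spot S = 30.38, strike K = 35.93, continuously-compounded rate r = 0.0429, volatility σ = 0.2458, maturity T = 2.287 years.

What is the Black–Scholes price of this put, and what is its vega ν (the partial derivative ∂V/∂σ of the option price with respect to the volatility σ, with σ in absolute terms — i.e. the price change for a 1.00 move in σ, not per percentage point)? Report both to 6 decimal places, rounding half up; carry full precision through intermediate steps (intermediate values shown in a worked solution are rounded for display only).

price = 5.817438
ν = 18.328646

σ√T = 0.2458·√2.287 = 0.371719
d₁ = (ln(S/K) + (r+σ²/2)T) / (σ√T) = (ln(30.38/35.93) + (0.0429+0.2458²/2)·2.287) / 0.371719 = (-0.167788 + 0.167200) / 0.371719 = -0.001582
d₂ = d₁ − σ√T = -0.001582 − 0.371719 = -0.373302
e^{−rT} = e^{−0.0429·2.287} = 0.906547
N(−d₁) = 0.500631,  N(−d₂) = 0.645538
Put price V = K·e^{−rT}·N(−d₂) − S·N(−d₁) = 21.026617 − 15.209179 = 5.817438
φ(d₁) = (1/√(2π))·e^{−d₁²/2} = 0.398942
ν = S·φ(d₁)·√T = 18.328646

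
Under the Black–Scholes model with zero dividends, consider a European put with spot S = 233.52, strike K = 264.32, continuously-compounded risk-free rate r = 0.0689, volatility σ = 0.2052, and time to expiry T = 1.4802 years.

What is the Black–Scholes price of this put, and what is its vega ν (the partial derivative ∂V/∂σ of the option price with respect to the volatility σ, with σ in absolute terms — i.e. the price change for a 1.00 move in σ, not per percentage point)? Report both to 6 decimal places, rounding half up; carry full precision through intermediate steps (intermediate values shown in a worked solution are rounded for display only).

σ√T = 0.2052·√1.4802 = 0.249653
d₁ = (ln(S/K) + (r+σ²/2)T) / (σ√T) = (ln(233.52/264.32) + (0.0689+0.2052²/2)·1.4802) / 0.249653 = (-0.123893 + 0.133149) / 0.249653 = 0.037077
d₂ = d₁ − σ√T = 0.037077 − 0.249653 = -0.212576
e^{−rT} = e^{−0.0689·1.4802} = 0.903042
N(−d₁) = 0.485212,  N(−d₂) = 0.584171
Put price V = K·e^{−rT}·N(−d₂) − S·N(−d₁) = 139.437105 − 113.306647 = 26.130458
φ(d₁) = (1/√(2π))·e^{−d₁²/2} = 0.398668
ν = S·φ(d₁)·√T = 113.265027

price = 26.130458
ν = 113.265027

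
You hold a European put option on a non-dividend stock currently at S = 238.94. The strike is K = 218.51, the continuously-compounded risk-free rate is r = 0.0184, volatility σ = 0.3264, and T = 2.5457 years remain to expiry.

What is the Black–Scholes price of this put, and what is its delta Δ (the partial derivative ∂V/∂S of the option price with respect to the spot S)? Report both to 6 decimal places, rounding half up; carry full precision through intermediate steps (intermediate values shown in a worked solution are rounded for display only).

price = 32.272314
Δ = -0.300848

σ√T = 0.3264·√2.5457 = 0.520779
d₁ = (ln(S/K) + (r+σ²/2)T) / (σ√T) = (ln(238.94/218.51) + (0.0184+0.3264²/2)·2.5457) / 0.520779 = (0.089381 + 0.182446) / 0.520779 = 0.521962
d₂ = d₁ − σ√T = 0.521962 − 0.520779 = 0.001183
e^{−rT} = e^{−0.0184·2.5457} = 0.954239
N(−d₁) = 0.300848,  N(−d₂) = 0.499528
Put price V = K·e^{−rT}·N(−d₂) − S·N(−d₁) = 104.157012 − 71.884698 = 32.272314
Δ = −N(−d₁) = -0.300848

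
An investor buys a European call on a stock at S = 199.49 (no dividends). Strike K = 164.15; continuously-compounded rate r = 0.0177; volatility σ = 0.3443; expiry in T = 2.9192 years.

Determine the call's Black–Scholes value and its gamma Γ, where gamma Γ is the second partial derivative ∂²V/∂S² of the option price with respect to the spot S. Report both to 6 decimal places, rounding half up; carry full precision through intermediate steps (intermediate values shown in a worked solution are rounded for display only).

σ√T = 0.3443·√2.9192 = 0.588259
d₁ = (ln(S/K) + (r+σ²/2)T) / (σ√T) = (ln(199.49/164.15) + (0.0177+0.3443²/2)·2.9192) / 0.588259 = (0.194983 + 0.224694) / 0.588259 = 0.713423
d₂ = d₁ − σ√T = 0.713423 − 0.588259 = 0.125164
e^{−rT} = e^{−0.0177·2.9192} = 0.949642
N(d₁) = 0.762208,  N(d₂) = 0.549803
Call price V = S·N(d₁) − K·e^{−rT}·N(d₂) = 152.052877 − 85.705375 = 66.347502
φ(d₁) = (1/√(2π))·e^{−d₁²/2} = 0.309306
Γ = φ(d₁) / (S·σ·√T) = 0.002636

price = 66.347502
Γ = 0.002636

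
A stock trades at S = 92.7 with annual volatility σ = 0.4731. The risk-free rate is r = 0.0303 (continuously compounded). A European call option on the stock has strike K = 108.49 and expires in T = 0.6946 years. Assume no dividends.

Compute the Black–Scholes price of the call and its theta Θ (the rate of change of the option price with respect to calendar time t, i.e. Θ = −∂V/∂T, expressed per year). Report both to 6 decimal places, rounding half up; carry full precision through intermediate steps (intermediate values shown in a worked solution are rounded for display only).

σ√T = 0.4731·√0.6946 = 0.394294
d₁ = (ln(S/K) + (r+σ²/2)T) / (σ√T) = (ln(92.7/108.49) + (0.0303+0.4731²/2)·0.6946) / 0.394294 = (-0.157290 + 0.098780) / 0.394294 = -0.148390
d₂ = d₁ − σ√T = -0.148390 − 0.394294 = -0.542684
e^{−rT} = e^{−0.0303·0.6946} = 0.979174
N(d₁) = 0.441018,  N(d₂) = 0.293674
Call price V = S·N(d₁) − K·e^{−rT}·N(d₂) = 40.882331 − 31.197118 = 9.685213
φ(d₁) = (1/√(2π))·e^{−d₁²/2} = 0.394574
Θ = −S·φ(d₁)·σ/(2√T) − r·K·e^{−rT}·N(d₂) = −10.381590 − 0.945273 = -11.326863

price = 9.685213
Θ = -11.326863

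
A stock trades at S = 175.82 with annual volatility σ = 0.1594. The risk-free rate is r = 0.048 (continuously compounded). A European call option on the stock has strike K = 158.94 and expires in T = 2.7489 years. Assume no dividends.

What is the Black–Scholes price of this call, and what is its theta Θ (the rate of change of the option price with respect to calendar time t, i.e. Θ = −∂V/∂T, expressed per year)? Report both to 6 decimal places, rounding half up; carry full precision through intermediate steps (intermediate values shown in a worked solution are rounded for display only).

price = 40.803118
Θ = -7.186720

σ√T = 0.1594·√2.7489 = 0.264282
d₁ = (ln(S/K) + (r+σ²/2)T) / (σ√T) = (ln(175.82/158.94) + (0.048+0.1594²/2)·2.7489) / 0.264282 = (0.100934 + 0.166870) / 0.264282 = 1.013325
d₂ = d₁ − σ√T = 1.013325 − 0.264282 = 0.749043
e^{−rT} = e^{−0.048·2.7489} = 0.876387
N(d₁) = 0.844548,  N(d₂) = 0.773084
Call price V = S·N(d₁) − K·e^{−rT}·N(d₂) = 148.488347 − 107.685229 = 40.803118
φ(d₁) = (1/√(2π))·e^{−d₁²/2} = 0.238747
Θ = −S·φ(d₁)·σ/(2√T) − r·K·e^{−rT}·N(d₂) = −2.017829 − 5.168891 = -7.186720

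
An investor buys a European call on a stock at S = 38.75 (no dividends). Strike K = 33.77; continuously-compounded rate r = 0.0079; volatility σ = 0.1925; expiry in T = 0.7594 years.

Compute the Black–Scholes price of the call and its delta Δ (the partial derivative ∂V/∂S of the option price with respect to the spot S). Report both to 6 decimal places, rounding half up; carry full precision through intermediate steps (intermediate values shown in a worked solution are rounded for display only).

σ√T = 0.1925·√0.7594 = 0.167751
d₁ = (ln(S/K) + (r+σ²/2)T) / (σ√T) = (ln(38.75/33.77) + (0.0079+0.1925²/2)·0.7594) / 0.167751 = (0.137558 + 0.020070) / 0.167751 = 0.939649
d₂ = d₁ − σ√T = 0.939649 − 0.167751 = 0.771898
e^{−rT} = e^{−0.0079·0.7594} = 0.994019
N(d₁) = 0.826301,  N(d₂) = 0.779913
Call price V = S·N(d₁) − K·e^{−rT}·N(d₂) = 32.019174 − 26.180114 = 5.839060
Δ = N(d₁) = 0.826301

price = 5.839060
Δ = 0.826301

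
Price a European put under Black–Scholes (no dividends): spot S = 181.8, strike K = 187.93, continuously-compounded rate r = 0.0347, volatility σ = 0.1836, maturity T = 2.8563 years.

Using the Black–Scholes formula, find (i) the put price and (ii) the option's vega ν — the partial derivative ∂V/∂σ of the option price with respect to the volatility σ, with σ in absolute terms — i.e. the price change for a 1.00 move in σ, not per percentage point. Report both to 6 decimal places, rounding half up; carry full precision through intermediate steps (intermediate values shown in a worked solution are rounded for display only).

price = 16.382337
ν = 114.564019

σ√T = 0.1836·√2.8563 = 0.310295
d₁ = (ln(S/K) + (r+σ²/2)T) / (σ√T) = (ln(181.8/187.93) + (0.0347+0.1836²/2)·2.8563) / 0.310295 = (-0.033162 + 0.147255) / 0.310295 = 0.367691
d₂ = d₁ − σ√T = 0.367691 − 0.310295 = 0.057396
e^{−rT} = e^{−0.0347·2.8563} = 0.905640
N(−d₁) = 0.356552,  N(−d₂) = 0.477115
Put price V = K·e^{−rT}·N(−d₂) − S·N(−d₁) = 81.203445 − 64.821109 = 16.382337
φ(d₁) = (1/√(2π))·e^{−d₁²/2} = 0.372866
ν = S·φ(d₁)·√T = 114.564019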